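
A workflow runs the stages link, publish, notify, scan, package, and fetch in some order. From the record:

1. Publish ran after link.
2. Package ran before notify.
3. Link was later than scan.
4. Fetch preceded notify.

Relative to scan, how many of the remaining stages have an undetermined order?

Forced after scan: link and publish.
That leaves fetch, notify, and package with no forced order relative to scan — 3.

3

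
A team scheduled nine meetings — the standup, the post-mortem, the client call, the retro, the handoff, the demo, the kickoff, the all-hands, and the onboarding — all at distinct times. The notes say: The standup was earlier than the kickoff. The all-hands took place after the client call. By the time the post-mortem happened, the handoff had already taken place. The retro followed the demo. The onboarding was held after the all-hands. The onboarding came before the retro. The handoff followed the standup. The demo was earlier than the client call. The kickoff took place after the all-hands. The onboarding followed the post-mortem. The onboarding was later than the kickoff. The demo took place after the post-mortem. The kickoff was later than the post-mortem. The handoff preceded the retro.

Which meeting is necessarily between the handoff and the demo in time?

Tracing the constraints gives the handoff → the post-mortem → the demo, so the post-mortem sits after the handoff and before the demo.
No other meeting is forced both after the handoff and before the demo.

the post-mortem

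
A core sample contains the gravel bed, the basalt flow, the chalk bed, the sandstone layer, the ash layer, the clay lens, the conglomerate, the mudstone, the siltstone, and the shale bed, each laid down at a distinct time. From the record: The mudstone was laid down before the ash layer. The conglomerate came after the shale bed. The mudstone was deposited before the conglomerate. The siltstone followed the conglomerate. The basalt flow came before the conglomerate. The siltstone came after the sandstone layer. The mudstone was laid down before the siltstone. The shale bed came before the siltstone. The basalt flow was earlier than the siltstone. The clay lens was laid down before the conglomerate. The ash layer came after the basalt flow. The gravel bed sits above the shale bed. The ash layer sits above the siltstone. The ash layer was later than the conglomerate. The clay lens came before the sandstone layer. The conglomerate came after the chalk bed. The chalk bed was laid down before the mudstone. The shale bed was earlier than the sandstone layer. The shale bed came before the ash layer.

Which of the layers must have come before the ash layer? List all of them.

Directly stated before the ash layer: the basalt flow, the conglomerate, the mudstone, the shale bed, and the siltstone.
The chalk bed reaches the ash layer via the chalk bed → the mudstone → the ash layer.
The clay lens reaches the ash layer via the clay lens → the conglomerate → the ash layer.
The sandstone layer reaches the ash layer via the sandstone layer → the siltstone → the ash layer.
No chain forces the gravel bed ahead of the ash layer.

the basalt flow, the chalk bed, the clay lens, the conglomerate, the mudstone, the sandstone layer, the shale bed, the siltstone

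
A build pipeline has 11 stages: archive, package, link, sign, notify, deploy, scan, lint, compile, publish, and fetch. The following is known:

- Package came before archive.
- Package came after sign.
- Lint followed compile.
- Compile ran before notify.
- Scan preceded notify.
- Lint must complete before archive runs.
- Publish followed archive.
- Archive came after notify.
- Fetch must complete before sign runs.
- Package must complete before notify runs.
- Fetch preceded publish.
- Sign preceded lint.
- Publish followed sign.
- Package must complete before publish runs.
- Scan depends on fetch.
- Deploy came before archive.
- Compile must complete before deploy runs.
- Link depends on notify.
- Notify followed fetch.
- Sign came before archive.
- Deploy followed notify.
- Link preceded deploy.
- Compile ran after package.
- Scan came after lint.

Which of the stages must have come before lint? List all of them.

Directly stated before lint: compile and sign.
Fetch reaches lint via fetch → sign → lint.
Package reaches lint via package → compile → lint.
No chain forces scan (or any of the others) ahead of lint.

compile, fetch, package, sign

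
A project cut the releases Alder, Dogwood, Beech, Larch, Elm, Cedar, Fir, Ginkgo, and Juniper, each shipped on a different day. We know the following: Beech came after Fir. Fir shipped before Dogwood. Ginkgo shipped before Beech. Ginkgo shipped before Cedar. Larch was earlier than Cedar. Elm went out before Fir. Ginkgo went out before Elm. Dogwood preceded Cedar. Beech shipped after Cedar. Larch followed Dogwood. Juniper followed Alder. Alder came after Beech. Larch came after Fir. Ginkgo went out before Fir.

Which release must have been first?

Ginkgo has a chain of constraints placing it before every other release, so Ginkgo must be first.

Ginkgo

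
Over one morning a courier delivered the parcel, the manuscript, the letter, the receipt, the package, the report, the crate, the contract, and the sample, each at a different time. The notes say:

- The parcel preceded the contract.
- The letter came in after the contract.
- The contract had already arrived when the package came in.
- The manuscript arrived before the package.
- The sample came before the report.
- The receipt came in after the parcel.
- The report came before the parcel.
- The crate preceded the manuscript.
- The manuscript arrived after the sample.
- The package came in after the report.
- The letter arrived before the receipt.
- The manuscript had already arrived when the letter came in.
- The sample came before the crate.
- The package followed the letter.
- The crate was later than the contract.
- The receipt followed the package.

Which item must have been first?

The sample has a chain of constraints placing it before every other item, so the sample must be first.

the sample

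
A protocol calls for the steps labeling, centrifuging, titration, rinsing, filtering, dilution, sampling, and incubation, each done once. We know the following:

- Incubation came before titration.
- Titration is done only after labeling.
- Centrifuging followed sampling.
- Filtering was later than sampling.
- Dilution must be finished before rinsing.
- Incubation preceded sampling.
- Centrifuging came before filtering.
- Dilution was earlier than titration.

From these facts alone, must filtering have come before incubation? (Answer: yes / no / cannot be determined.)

Tracing the constraints gives incubation → sampling → filtering, so incubation must come before filtering.
That means filtering cannot be before incubation.

no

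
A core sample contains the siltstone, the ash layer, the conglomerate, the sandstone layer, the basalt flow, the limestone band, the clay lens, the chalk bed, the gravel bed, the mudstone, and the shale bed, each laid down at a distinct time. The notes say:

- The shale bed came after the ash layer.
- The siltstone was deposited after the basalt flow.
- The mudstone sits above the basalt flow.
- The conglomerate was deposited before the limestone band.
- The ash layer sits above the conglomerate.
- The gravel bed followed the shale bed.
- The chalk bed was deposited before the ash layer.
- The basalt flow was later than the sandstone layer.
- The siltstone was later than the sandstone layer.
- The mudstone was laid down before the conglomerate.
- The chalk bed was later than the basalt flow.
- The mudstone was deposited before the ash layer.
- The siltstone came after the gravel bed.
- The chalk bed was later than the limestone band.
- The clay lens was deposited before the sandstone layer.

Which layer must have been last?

the siltstone

Every other layer has a chain of constraints placing it before the siltstone, so the siltstone is last.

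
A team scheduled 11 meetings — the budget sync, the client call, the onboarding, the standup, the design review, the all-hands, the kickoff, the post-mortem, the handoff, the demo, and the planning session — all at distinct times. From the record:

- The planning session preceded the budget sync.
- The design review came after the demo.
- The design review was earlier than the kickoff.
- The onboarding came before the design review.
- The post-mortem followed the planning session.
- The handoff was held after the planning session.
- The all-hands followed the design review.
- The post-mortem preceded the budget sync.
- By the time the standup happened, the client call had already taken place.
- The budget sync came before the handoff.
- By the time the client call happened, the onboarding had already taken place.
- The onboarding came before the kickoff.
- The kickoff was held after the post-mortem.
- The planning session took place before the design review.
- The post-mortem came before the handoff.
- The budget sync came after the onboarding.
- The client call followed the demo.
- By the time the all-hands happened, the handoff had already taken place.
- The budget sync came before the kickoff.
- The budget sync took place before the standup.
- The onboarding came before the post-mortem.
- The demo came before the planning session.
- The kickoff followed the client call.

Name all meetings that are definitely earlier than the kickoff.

the budget sync, the client call, the demo, the design review, the onboarding, the planning session, the post-mortem

Directly stated before the kickoff: the budget sync, the client call, the design review, the onboarding, and the post-mortem.
The demo reaches the kickoff via the demo → the design review → the kickoff.
The planning session reaches the kickoff via the planning session → the design review → the kickoff.
No chain forces the standup (or any of the others) ahead of the kickoff.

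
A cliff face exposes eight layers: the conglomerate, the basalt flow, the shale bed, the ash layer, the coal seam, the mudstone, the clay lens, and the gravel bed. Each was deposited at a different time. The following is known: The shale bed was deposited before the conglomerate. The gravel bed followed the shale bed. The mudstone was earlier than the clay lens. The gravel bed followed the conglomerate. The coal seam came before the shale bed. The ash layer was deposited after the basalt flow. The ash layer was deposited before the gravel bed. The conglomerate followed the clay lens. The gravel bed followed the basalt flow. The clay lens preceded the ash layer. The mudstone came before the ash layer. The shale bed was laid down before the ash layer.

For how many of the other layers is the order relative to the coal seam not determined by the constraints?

Forced after the coal seam: the ash layer, the conglomerate, the gravel bed, and the shale bed.
That leaves the basalt flow, the clay lens, and the mudstone with no forced order relative to the coal seam — 3.

3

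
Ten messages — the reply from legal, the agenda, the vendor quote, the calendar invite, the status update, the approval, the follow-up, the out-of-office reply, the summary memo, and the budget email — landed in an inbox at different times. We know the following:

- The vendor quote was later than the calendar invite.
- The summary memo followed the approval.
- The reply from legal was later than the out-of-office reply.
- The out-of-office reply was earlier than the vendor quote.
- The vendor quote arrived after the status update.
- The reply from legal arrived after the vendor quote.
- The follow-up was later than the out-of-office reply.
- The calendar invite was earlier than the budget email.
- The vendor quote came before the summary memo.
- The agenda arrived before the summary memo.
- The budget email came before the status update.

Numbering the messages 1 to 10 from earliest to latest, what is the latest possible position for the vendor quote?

8

The vendor quote must come before the reply from legal and the summary memo — 2 messages forced after it.
Everything else can be placed before the vendor quote in some valid order, so the vendor quote can sit as late as position 10 − 2 = 8.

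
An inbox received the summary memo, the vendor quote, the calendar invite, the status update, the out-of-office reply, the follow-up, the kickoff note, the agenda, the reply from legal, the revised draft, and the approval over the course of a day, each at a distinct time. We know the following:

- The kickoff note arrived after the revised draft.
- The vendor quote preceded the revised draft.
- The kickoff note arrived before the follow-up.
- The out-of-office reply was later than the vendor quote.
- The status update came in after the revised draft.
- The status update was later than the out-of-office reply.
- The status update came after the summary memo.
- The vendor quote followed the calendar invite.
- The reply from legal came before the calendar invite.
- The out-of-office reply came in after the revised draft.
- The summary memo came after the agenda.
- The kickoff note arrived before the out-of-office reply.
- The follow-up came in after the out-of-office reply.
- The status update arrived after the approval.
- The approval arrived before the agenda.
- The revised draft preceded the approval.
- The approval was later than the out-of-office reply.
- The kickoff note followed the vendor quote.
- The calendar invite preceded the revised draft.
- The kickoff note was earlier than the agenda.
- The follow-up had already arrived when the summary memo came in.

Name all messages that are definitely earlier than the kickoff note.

the calendar invite, the reply from legal, the revised draft, the vendor quote

Directly stated before the kickoff note: the revised draft and the vendor quote.
The calendar invite reaches the kickoff note via the calendar invite → the vendor quote → the kickoff note.
The reply from legal reaches the kickoff note via the reply from legal → the calendar invite → the vendor quote → the kickoff note.
No chain forces the follow-up (or any of the others) ahead of the kickoff note.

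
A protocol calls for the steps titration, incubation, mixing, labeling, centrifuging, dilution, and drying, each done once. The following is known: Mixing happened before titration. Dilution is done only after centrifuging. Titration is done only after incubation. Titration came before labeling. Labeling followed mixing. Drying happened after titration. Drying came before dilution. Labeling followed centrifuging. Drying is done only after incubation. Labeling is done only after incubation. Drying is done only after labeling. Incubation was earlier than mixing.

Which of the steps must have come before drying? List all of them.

centrifuging, incubation, labeling, mixing, titration

Directly stated before drying: incubation, labeling, and titration.
Centrifuging reaches drying via centrifuging → labeling → drying.
Mixing reaches drying via mixing → labeling → drying.
No chain forces dilution ahead of drying.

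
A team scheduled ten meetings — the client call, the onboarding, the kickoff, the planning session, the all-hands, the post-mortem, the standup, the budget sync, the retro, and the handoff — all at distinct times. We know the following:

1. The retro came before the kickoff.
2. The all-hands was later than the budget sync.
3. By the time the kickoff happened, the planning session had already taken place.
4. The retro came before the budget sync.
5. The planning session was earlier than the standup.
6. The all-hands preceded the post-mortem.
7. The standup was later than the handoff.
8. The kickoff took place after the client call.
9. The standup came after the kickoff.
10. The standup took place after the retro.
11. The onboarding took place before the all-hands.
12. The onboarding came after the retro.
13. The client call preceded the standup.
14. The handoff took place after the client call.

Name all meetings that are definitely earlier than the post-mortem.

Directly stated before the post-mortem: the all-hands.
The budget sync reaches the post-mortem via the budget sync → the all-hands → the post-mortem.
The onboarding reaches the post-mortem via the onboarding → the all-hands → the post-mortem.
The retro reaches the post-mortem via the retro → the budget sync → the all-hands → the post-mortem.
No chain forces the handoff (or any of the others) ahead of the post-mortem.

the all-hands, the budget sync, the onboarding, the retro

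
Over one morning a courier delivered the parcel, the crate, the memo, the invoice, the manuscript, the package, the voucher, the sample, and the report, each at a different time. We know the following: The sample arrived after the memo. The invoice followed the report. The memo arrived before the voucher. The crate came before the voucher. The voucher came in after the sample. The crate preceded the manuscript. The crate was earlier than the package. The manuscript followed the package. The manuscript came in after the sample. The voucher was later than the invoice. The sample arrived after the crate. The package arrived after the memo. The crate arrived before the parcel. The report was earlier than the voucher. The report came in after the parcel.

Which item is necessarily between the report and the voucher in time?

the invoice

Tracing the constraints gives the report → the invoice → the voucher, so the invoice sits after the report and before the voucher.
No other item is forced both after the report and before the voucher.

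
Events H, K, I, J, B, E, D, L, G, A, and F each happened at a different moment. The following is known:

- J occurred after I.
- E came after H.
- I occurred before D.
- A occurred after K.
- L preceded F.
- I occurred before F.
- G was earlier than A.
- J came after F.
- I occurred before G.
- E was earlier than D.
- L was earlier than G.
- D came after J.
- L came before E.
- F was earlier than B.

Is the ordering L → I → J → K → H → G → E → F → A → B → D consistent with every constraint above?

The constraints require F before J, but in the proposed sequence J appears ahead of F. That one violation is enough.

no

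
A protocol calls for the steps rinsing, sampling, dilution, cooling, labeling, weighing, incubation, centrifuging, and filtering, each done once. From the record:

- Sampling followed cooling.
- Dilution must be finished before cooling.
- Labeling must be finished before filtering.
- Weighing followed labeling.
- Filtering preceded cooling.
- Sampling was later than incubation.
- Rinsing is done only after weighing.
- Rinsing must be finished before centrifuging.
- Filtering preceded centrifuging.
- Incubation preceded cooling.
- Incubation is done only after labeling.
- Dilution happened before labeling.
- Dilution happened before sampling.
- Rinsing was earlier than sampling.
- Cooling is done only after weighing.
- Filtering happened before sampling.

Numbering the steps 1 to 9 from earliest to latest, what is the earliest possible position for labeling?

2

Dilution must come before labeling — 1 forced predecessor.
Nothing else is forced ahead of labeling, so its earliest slot is position 1 + 1 = 2.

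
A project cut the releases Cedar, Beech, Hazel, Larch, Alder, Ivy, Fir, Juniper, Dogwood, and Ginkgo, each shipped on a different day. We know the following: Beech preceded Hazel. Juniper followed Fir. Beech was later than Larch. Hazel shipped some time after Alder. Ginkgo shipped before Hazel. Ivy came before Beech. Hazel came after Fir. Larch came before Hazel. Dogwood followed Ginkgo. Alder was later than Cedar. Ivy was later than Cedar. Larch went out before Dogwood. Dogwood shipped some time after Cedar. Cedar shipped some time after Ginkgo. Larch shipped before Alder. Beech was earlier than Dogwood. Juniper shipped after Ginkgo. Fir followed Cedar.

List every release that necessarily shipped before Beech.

Cedar, Ginkgo, Ivy, Larch

Directly stated before Beech: Ivy and Larch.
Cedar reaches Beech via Cedar → Ivy → Beech.
Ginkgo reaches Beech via Ginkgo → Cedar → Ivy → Beech.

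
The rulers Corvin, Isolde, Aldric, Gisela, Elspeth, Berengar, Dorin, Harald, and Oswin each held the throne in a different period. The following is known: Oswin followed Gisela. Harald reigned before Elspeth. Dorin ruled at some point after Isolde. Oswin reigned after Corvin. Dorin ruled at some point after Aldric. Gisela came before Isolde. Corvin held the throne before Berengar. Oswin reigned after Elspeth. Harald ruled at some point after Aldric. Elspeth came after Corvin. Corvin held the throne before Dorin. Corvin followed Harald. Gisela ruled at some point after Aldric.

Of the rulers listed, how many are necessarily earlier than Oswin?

5

Directly stated before Oswin: Corvin, Elspeth, and Gisela.
Aldric reaches Oswin via Aldric → Gisela → Oswin.
Harald reaches Oswin via Harald → Elspeth → Oswin.
That's Aldric, Corvin, Elspeth, Gisela, and Harald — 5 in all.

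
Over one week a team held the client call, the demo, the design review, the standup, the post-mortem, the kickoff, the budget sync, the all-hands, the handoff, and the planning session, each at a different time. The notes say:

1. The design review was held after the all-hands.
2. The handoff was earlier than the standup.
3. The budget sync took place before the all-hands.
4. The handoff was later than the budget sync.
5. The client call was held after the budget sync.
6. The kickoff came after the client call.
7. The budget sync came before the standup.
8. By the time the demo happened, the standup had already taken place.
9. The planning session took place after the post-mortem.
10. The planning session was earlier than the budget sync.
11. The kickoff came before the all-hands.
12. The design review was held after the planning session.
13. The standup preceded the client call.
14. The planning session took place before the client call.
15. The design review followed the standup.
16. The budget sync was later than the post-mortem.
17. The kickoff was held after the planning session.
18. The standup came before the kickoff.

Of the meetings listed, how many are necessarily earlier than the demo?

Directly stated before the demo: the standup.
The budget sync reaches the demo via the budget sync → the standup → the demo.
The handoff reaches the demo via the handoff → the standup → the demo.
The planning session reaches the demo via the planning session → the budget sync → the standup → the demo.
Likewise the post-mortem reaches the demo by chaining the stated constraints.
That's the budget sync, the handoff, the planning session, the post-mortem, and the standup — 5 in all.

5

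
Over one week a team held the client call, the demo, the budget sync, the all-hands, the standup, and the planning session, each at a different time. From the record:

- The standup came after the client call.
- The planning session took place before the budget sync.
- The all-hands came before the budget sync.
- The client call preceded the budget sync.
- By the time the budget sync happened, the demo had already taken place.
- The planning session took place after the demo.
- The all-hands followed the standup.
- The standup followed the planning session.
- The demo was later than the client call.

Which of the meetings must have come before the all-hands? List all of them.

the client call, the demo, the planning session, the standup

Directly stated before the all-hands: the standup.
The client call reaches the all-hands via the client call → the standup → the all-hands.
The demo reaches the all-hands via the demo → the planning session → the standup → the all-hands.
The planning session reaches the all-hands via the planning session → the standup → the all-hands.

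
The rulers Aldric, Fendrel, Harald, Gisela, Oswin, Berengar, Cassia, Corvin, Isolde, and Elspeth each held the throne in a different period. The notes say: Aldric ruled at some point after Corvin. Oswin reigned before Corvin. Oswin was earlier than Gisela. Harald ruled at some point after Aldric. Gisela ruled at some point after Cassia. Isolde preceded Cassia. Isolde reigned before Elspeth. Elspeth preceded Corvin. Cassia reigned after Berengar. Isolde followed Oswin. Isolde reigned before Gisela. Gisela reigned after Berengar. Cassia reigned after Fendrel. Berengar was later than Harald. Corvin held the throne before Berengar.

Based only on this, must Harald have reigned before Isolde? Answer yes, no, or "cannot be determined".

no

Tracing the constraints gives Isolde → Elspeth → Corvin → Aldric → Harald, so Isolde must come before Harald.
That means Harald cannot be before Isolde.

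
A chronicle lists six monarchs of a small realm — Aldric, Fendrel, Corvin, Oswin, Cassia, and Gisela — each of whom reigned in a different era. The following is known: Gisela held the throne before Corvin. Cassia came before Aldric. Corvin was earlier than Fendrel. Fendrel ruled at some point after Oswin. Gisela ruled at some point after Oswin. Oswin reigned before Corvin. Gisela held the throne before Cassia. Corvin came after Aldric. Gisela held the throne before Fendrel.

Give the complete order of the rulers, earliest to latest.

The constraints fix every adjacent pair, so only one ordering works:
Oswin → Gisela → Cassia → Aldric → Corvin → Fendrel.

Oswin, Gisela, Cassia, Aldric, Corvin, Fendrel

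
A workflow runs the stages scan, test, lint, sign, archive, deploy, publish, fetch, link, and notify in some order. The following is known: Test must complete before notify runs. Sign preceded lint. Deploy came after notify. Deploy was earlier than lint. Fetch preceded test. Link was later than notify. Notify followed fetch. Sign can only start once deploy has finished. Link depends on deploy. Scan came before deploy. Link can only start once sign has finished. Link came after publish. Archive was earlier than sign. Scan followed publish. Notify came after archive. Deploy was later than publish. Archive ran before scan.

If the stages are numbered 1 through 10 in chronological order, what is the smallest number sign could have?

Archive, deploy, fetch, notify, publish, scan, and test must all come before sign — 7 forced predecessors.
Nothing else is forced ahead of sign, so its earliest slot is position 7 + 1 = 8.

8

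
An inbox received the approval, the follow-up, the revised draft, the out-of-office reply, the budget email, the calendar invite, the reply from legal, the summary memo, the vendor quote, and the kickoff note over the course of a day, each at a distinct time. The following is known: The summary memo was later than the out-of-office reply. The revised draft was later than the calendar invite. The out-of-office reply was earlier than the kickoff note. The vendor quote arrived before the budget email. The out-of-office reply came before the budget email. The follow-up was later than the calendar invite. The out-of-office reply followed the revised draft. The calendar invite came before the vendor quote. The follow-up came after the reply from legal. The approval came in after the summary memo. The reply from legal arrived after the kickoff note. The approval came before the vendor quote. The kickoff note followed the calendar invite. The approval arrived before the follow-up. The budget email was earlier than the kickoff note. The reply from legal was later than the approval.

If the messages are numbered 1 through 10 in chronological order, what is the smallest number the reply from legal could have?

The approval, the budget email, the calendar invite, the kickoff note, the out-of-office reply, the revised draft, the summary memo, and the vendor quote must all come before the reply from legal — 8 forced predecessors.
Nothing else is forced ahead of the reply from legal, so its earliest slot is position 8 + 1 = 9.

9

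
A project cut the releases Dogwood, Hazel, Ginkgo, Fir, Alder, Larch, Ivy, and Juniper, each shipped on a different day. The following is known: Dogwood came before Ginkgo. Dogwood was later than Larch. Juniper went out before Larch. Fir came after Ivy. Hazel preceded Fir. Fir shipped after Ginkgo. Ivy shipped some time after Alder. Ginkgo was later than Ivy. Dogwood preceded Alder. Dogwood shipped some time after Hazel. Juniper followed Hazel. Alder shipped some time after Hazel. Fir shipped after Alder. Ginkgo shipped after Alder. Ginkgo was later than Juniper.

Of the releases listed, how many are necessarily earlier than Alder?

Directly stated before Alder: Dogwood and Hazel.
Juniper reaches Alder via Juniper → Larch → Dogwood → Alder.
Larch reaches Alder via Larch → Dogwood → Alder.
No chain forces Ivy (or any of the others) ahead of Alder.
That's Dogwood, Hazel, Juniper, and Larch — 4 in all.

4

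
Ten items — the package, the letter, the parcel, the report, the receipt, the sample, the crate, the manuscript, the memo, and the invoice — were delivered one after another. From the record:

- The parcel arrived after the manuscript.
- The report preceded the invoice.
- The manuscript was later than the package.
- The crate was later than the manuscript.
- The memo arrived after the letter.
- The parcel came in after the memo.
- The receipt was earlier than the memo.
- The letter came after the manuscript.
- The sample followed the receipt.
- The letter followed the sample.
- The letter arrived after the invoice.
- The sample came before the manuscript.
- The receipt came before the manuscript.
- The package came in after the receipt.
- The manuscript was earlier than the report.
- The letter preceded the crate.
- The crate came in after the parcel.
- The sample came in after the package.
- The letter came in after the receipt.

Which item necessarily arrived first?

the receipt

The receipt has a chain of constraints placing it before every other item, so the receipt must be first.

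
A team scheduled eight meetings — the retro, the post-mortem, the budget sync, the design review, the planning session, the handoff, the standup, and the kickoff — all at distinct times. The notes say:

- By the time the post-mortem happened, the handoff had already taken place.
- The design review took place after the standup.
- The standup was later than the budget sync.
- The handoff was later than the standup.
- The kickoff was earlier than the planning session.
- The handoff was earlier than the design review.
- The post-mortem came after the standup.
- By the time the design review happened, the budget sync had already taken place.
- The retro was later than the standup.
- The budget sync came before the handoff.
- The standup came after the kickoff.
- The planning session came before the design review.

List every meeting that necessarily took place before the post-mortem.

Directly stated before the post-mortem: the handoff and the standup.
The budget sync reaches the post-mortem via the budget sync → the standup → the post-mortem.
The kickoff reaches the post-mortem via the kickoff → the standup → the post-mortem.
No chain forces the retro (or any of the others) ahead of the post-mortem.

the budget sync, the handoff, the kickoff, the standup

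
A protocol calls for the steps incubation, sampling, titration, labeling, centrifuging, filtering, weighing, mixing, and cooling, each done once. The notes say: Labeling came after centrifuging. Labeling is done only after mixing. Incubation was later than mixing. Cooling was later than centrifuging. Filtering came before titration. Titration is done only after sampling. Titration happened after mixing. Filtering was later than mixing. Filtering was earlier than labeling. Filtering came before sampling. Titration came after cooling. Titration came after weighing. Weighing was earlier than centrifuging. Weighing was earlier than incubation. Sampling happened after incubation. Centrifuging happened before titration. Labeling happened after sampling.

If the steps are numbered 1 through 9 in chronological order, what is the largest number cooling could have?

8

Cooling must come before titration — 1 step forced after it.
Everything else can be placed before cooling in some valid order, so cooling can sit as late as position 9 − 1 = 8.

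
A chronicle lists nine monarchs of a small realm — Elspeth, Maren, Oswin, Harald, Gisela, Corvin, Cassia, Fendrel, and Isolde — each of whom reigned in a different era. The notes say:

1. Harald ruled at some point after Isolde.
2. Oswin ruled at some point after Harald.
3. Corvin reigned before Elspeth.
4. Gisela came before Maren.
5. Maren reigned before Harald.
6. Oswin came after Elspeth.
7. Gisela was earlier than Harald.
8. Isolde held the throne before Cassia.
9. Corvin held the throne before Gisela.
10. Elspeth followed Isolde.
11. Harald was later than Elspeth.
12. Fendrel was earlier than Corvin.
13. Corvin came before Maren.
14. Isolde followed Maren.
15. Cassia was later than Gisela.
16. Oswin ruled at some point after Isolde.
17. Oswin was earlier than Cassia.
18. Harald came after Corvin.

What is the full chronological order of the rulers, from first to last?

The constraints fix every adjacent pair, so only one ordering works:
Fendrel → Corvin → Gisela → Maren → Isolde → Elspeth → Harald → Oswin → Cassia.

Fendrel, Corvin, Gisela, Maren, Isolde, Elspeth, Harald, Oswin, Cassia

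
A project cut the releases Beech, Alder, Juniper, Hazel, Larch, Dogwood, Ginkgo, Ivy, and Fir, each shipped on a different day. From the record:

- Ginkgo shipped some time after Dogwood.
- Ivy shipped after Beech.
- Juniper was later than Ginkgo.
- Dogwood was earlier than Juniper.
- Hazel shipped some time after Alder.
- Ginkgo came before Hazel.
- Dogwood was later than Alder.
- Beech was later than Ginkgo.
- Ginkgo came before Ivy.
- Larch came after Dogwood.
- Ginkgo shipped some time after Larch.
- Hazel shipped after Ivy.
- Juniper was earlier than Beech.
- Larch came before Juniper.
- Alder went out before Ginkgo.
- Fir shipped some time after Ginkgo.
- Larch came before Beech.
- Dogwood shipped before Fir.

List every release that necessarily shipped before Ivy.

Alder, Beech, Dogwood, Ginkgo, Juniper, Larch

Directly stated before Ivy: Beech and Ginkgo.
Alder reaches Ivy via Alder → Ginkgo → Ivy.
Dogwood reaches Ivy via Dogwood → Ginkgo → Ivy.
Juniper reaches Ivy via Juniper → Beech → Ivy.
Likewise Larch reaches Ivy by chaining the stated constraints.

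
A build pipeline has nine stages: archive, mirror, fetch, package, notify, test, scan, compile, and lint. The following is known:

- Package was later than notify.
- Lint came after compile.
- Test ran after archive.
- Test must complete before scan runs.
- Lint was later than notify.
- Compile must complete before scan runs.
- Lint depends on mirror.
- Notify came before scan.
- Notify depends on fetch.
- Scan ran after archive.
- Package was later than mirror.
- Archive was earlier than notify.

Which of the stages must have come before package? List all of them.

archive, fetch, mirror, notify

Directly stated before package: mirror and notify.
Archive reaches package via archive → notify → package.
Fetch reaches package via fetch → notify → package.
No chain forces lint (or any of the others) ahead of package.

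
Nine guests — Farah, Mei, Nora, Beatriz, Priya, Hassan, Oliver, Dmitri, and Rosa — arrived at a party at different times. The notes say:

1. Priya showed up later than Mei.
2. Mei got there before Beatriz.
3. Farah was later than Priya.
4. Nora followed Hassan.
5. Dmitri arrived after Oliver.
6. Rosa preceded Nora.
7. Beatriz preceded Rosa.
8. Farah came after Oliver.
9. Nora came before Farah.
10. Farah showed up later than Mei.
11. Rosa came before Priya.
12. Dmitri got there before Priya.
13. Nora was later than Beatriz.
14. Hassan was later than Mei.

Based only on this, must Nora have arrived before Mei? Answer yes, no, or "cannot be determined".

Tracing the constraints gives Mei → Beatriz → Nora, so Mei must come before Nora.
That means Nora cannot be before Mei.

no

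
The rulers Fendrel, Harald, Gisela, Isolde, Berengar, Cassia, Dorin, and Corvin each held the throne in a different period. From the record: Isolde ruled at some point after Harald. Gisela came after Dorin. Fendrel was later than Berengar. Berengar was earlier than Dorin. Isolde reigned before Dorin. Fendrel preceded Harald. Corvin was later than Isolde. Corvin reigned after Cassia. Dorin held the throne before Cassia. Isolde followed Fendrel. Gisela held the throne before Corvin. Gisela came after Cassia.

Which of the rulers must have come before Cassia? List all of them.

Directly stated before Cassia: Dorin.
Berengar reaches Cassia via Berengar → Dorin → Cassia.
Fendrel reaches Cassia via Fendrel → Isolde → Dorin → Cassia.
Harald reaches Cassia via Harald → Isolde → Dorin → Cassia.
Likewise Isolde reaches Cassia by chaining the stated constraints.
No chain forces Gisela (or any of the others) ahead of Cassia.

Berengar, Dorin, Fendrel, Harald, Isolde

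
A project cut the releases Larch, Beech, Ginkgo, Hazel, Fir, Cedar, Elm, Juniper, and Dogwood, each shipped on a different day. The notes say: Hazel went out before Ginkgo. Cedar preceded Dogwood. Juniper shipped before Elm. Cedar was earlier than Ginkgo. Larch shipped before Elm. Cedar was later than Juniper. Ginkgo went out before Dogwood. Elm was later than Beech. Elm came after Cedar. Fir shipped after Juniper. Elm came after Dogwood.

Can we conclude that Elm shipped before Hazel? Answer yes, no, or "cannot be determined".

no

Tracing the constraints gives Hazel → Ginkgo → Dogwood → Elm, so Hazel must come before Elm.
That means Elm cannot be before Hazel.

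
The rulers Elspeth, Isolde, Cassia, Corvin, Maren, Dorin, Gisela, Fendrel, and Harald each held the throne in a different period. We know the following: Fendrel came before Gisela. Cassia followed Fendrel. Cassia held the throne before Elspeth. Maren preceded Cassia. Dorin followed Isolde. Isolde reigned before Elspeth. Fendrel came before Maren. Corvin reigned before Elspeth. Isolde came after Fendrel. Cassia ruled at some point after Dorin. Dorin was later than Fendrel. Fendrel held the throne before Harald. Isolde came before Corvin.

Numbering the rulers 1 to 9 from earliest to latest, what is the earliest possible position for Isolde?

2

Fendrel must come before Isolde — 1 forced predecessor.
Nothing else is forced ahead of Isolde, so their earliest slot is position 1 + 1 = 2.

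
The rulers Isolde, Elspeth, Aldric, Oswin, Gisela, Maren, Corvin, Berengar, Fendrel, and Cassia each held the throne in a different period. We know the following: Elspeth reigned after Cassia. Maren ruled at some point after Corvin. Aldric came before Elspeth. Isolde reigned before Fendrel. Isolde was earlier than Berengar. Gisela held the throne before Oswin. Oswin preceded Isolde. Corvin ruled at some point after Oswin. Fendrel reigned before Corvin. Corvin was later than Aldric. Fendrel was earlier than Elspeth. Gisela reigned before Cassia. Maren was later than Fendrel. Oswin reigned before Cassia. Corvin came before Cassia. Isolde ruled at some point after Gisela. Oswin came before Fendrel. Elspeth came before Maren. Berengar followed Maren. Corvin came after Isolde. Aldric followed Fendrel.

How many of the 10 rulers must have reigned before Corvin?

5

Directly stated before Corvin: Aldric, Fendrel, Isolde, and Oswin.
Gisela reaches Corvin via Gisela → Oswin → Corvin.
No chain forces Elspeth (or any of the others) ahead of Corvin.
That's Aldric, Fendrel, Gisela, Isolde, and Oswin — 5 in all.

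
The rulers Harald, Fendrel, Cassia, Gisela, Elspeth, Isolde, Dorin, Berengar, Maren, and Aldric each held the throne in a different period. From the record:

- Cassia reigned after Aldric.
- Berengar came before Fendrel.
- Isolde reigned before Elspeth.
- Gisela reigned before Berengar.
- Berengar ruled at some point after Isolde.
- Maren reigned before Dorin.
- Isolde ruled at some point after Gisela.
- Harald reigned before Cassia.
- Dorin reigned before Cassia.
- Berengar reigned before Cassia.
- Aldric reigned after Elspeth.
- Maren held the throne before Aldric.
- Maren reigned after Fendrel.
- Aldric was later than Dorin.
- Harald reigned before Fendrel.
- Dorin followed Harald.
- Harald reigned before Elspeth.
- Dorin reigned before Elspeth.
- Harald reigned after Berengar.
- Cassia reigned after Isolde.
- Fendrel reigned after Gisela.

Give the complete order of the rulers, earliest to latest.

Gisela, Isolde, Berengar, Harald, Fendrel, Maren, Dorin, Elspeth, Aldric, Cassia

The constraints fix every adjacent pair, so only one ordering works:
Gisela → Isolde → Berengar → Harald → Fendrel → Maren → Dorin → Elspeth → Aldric → Cassia.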